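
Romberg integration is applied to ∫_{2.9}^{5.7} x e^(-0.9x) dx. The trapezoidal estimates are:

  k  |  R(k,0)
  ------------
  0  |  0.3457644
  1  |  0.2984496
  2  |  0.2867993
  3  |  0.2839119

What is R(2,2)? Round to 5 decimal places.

Richardson extrapolation on the trapezoidal column (denominator 4−1=3):
R(1,1) = (4·0.2984496 − 0.3457644) / 3 = 0.2826780
R(2,1) = (4·0.2867993 − 0.2984496) / 3 = 0.2829159
R(2,2) = 0.2829159 + (0.2829159 − 0.2826780)/15 = 0.2829318
(Column j=1 coincides with Simpson's rule on the same nodes.)

0.28293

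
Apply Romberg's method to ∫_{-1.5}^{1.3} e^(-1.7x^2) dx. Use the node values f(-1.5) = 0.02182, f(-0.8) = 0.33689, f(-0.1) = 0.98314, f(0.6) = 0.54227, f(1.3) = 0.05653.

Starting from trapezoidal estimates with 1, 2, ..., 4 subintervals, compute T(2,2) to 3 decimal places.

T(0,0) (trapezoid, 1 panel, h=2.8000): 0.10969
T(1,0) (trapezoid, 2 panels, h=1.4000): 1.43124
T(2,0) (trapezoid, 4 panels, h=0.7000): 1.33103
T(1,1) = 1.43124 + (1.43124 − 0.10969)/3 = 1.87176
T(2,1) = 1.33103 + (1.33103 − 1.43124)/3 = 1.29763
T(2,2) = 1.29763 + (1.29763 − 1.87176)/15 = 1.25935

1.259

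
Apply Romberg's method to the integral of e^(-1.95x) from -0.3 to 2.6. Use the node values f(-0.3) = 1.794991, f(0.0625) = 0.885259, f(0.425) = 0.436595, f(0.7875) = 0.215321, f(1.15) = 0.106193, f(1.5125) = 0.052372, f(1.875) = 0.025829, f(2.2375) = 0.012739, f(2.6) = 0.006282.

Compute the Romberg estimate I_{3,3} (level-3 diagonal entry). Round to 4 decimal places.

I_{0,0} (trapezoid, 1 panel, h=2.9000): 2.611846
I_{1,0} (trapezoid, 2 panels, h=1.4500): 1.459903
I_{2,0} (trapezoid, 4 panels, h=0.7250): 1.065209
I_{3,0} (trapezoid, 8 panels, h=0.3625): 0.955167
I_{1,1} = 1.459903 + (1.459903 − 2.611846)/3 = 1.075922
I_{2,1} = 1.065209 + (1.065209 − 1.459903)/3 = 0.933644
I_{3,1} = 0.955167 + (0.955167 − 1.065209)/3 = 0.918486
I_{2,2} = 0.933644 + (0.933644 − 1.075922)/15 = 0.924159
I_{3,2} = 0.918486 + (0.918486 − 0.933644)/15 = 0.917475
I_{3,3} = 0.917475 + (0.917475 − 0.924159)/63 = 0.917369

0.9174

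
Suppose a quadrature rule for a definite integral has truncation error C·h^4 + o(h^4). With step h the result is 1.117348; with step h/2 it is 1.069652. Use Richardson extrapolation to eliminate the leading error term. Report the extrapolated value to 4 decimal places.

Extrapolated value = (16·A(h/2) − A(h)) / (16 − 1)
= (16·1.069652 − 1.117348) / 15
= 15.997084 / 15 = 1.066472

1.0665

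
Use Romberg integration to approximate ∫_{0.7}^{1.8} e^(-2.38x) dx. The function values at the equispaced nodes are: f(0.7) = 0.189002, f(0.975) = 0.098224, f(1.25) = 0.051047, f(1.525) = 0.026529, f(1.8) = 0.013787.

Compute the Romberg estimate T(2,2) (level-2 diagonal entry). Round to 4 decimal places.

T(0,0) (trapezoid, 1 panel, h=1.1000): 0.111534
T(1,0) (trapezoid, 2 panels, h=0.5500): 0.083843
T(2,0) (trapezoid, 4 panels, h=0.2750): 0.076228
T(1,1) = 0.083843 + (0.083843 − 0.111534)/3 = 0.074613
T(2,1) = 0.076228 + (0.076228 − 0.083843)/3 = 0.073690
T(2,2) = 0.073690 + (0.073690 − 0.074613)/15 = 0.073628

0.0736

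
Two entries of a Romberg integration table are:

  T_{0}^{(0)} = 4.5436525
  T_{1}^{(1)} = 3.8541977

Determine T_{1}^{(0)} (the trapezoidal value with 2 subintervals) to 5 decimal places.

4.02656

From T_{1}^{(1)} = (4·T_{1}^{(0)} − T_{0}^{(0)})/3, solve for T_{1}^{(0)}:
4·T_{1}^{(0)} = 3·3.8541977 + 4.5436525 = 16.1062456
T_{1}^{(0)} = 4.0265614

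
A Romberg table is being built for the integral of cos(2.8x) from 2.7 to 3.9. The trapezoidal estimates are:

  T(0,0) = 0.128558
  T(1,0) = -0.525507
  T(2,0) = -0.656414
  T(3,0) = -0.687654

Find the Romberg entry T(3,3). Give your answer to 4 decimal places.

T(1,1) = (4·(-0.525507) − 0.128558) / 3 = -0.743529
T(2,1) = -0.656414 + (-0.656414 − (-0.525507))/3 = -0.700050
T(3,1) = -0.687654 + (-0.687654 − (-0.656414))/3 = -0.698067
T(2,2) = -0.700050 + (-0.700050 − (-0.743529))/15 = -0.697151
T(3,2) = -0.698067 + (-0.698067 − (-0.700050))/15 = -0.697935
T(3,3) = (64·(-0.697935) − (-0.697151)) / 63 = -0.697947
(Column j=1 coincides with Simpson's rule on the same nodes.)

-0.6979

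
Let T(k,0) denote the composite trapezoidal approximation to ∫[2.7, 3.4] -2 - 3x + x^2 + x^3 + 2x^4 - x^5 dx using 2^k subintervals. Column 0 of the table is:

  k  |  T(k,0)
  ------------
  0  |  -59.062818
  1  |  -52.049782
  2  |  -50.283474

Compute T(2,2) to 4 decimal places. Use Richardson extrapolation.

T(1,1) = (4·(-52.049782) − (-59.062818)) / 3 = -49.712103
T(2,1) = (4·(-50.283474) − (-52.049782)) / 3 = -49.694705
T(2,2) = -49.694705 + (-49.694705 − (-49.712103))/15 = -49.693545
(Column j=1 coincides with Simpson's rule on the same nodes.)

-49.6935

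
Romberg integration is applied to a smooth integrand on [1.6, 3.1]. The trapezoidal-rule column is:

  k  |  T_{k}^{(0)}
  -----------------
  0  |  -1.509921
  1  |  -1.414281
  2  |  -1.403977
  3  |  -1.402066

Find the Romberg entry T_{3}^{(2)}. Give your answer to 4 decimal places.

Richardson extrapolation on the trapezoidal column (denominator 4−1=3):
T_{2}^{(1)} = (4·(-1.403977) − (-1.414281)) / 3 = -1.400542
T_{3}^{(1)} = (4·(-1.402066) − (-1.403977)) / 3 = -1.401429
T_{3}^{(2)} = (16·(-1.401429) − (-1.400542)) / 15 = -1.401488
(Column j=1 coincides with Simpson's rule on the same nodes.)

-1.4015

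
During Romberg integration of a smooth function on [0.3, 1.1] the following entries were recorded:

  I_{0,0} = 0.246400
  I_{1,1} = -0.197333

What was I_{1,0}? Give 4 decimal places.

-0.0864

From I_{1,1} = (4·I_{1,0} − I_{0,0})/3, solve for I_{1,0}:
4·I_{1,0} = 3·(-0.197333) + 0.246400 = -0.345599
I_{1,0} = -0.086400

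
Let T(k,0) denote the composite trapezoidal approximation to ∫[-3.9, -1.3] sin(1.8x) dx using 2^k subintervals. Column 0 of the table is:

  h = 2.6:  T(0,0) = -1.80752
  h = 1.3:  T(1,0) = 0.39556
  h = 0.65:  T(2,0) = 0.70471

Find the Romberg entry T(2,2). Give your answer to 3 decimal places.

0.786

Richardson extrapolation on the trapezoidal column (denominator 4−1=3):
T(1,1) = 0.39556 + (0.39556 − (-1.80752))/3 = 1.12992
T(2,1) = (4·0.70471 − 0.39556) / 3 = 0.80776
T(2,2) = (16·0.80776 − 1.12992) / 15 = 0.78628
(Column j=1 coincides with Simpson's rule on the same nodes.)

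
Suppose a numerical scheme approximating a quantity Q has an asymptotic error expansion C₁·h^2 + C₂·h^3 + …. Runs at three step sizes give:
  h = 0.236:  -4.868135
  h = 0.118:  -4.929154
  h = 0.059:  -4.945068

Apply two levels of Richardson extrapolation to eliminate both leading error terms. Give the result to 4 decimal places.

First eliminate the h^2 term (factor 2^2 = 4):
  B₁ = (4·(-4.929154) − (-4.868135))/3 = -4.949494
  B₂ = (4·(-4.945068) − (-4.929154))/3 = -4.950373
Then eliminate the h^3 term (factor 2^3 = 8):
  (8·(-4.950373) − (-4.949494))/7 = -4.950499

-4.9505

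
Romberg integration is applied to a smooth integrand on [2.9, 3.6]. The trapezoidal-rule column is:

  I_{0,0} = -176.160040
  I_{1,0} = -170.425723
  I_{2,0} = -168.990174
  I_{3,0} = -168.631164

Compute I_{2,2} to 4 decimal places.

Richardson extrapolation on the trapezoidal column (denominator 4−1=3):
I_{1,1} = (4·(-170.425723) − (-176.160040)) / 3 = -168.514284
I_{2,1} = -168.990174 + (-168.990174 − (-170.425723))/3 = -168.511658
I_{2,2} = -168.511658 + (-168.511658 − (-168.514284))/15 = -168.511483
(Column j=1 coincides with Simpson's rule on the same nodes.)

-168.5115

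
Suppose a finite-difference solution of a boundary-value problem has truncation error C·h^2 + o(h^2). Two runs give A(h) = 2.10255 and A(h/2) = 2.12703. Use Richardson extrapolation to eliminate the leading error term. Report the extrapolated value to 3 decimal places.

2.135

The leading error scales as h^2; refining by a factor of 2 reduces it by 2^2 = 4.
Extrapolated value = (4·A(h/2) − A(h)) / (4 − 1)
= (4·2.12703 − 2.10255) / 3
= 6.40557 / 3 = 2.13519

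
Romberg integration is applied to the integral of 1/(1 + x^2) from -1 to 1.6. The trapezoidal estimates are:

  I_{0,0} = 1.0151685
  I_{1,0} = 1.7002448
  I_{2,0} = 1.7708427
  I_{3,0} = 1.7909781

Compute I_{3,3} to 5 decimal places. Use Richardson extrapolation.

1.79811

Richardson extrapolation on the trapezoidal column (denominator 4−1=3):
I_{1,1} = (4·1.7002448 − 1.0151685) / 3 = 1.9286036
I_{2,1} = 1.7708427 + (1.7708427 − 1.7002448)/3 = 1.7943753
I_{3,1} = 1.7909781 + (1.7909781 − 1.7708427)/3 = 1.7976899
I_{2,2} = 1.7943753 + (1.7943753 − 1.9286036)/15 = 1.7854267
I_{3,2} = 1.7976899 + (1.7976899 − 1.7943753)/15 = 1.7979109
I_{3,3} = 1.7979109 + (1.7979109 − 1.7854267)/63 = 1.7981091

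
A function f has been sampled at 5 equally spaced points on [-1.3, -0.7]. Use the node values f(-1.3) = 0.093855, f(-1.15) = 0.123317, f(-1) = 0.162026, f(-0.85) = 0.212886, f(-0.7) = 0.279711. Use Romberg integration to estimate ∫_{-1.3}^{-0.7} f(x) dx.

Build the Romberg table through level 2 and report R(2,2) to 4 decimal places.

R(0,0) (trapezoid, 1 panel, h=0.6000): 0.112070
R(1,0) (trapezoid, 2 panels, h=0.3000): 0.104643
R(2,0) (trapezoid, 4 panels, h=0.1500): 0.102752
R(1,1) = 0.104643 + (0.104643 − 0.112070)/3 = 0.102167
R(2,1) = 0.102752 + (0.102752 − 0.104643)/3 = 0.102122
R(2,2) = 0.102122 + (0.102122 − 0.102167)/15 = 0.102119

0.1021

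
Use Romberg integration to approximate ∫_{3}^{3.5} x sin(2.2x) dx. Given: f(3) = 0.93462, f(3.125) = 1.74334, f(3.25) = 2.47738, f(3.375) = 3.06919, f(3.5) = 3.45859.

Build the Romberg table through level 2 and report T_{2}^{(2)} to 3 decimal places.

1.192

T_{0}^{(0)} (trapezoid, 1 panel, h=0.5000): 1.09830
T_{1}^{(0)} (trapezoid, 2 panels, h=0.2500): 1.16850
T_{2}^{(0)} (trapezoid, 4 panels, h=0.1250): 1.18581
T_{1}^{(1)} = 1.16850 + (1.16850 − 1.09830)/3 = 1.19190
T_{2}^{(1)} = 1.18581 + (1.18581 − 1.16850)/3 = 1.19158
T_{2}^{(2)} = 1.19158 + (1.19158 − 1.19190)/15 = 1.19156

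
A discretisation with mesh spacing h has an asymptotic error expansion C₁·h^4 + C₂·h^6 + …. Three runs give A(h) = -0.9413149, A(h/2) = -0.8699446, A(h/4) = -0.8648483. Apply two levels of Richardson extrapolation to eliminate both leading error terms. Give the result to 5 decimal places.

-0.86450

First eliminate the h^4 term (factor 2^4 = 16):
  B₁ = (16·(-0.8699446) − (-0.9413149))/15 = -0.8651866
  B₂ = (16·(-0.8648483) − (-0.8699446))/15 = -0.8645085
Then eliminate the h^6 term (factor 2^6 = 64):
  (64·(-0.8645085) − (-0.8651866))/63 = -0.8644977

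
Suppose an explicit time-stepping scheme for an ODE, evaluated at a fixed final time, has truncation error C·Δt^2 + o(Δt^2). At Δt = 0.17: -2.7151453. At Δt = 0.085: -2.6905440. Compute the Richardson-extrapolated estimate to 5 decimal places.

-2.68234

Extrapolated value = (4·A(Δt/2) − A(Δt)) / (4 − 1)
= (4·(-2.6905440) − (-2.7151453)) / 3
= -8.0470307 / 3 = -2.6823436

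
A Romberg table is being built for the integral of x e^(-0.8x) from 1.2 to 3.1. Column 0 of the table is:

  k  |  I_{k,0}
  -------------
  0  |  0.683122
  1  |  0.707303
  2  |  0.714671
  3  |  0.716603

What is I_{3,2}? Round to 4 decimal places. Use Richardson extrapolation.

0.7173

I_{2,1} = (4·0.714671 − 0.707303) / 3 = 0.717127
I_{3,1} = (4·0.716603 − 0.714671) / 3 = 0.717247
I_{3,2} = 0.717247 + (0.717247 − 0.717127)/15 = 0.717255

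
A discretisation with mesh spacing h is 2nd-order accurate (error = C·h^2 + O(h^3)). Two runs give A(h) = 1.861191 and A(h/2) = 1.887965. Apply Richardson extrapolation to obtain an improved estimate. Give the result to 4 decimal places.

1.8969

The leading error scales as h^2; refining by a factor of 2 reduces it by 2^2 = 4.
Extrapolated value = (4·A(h/2) − A(h)) / (4 − 1)
= (4·1.887965 − 1.861191) / 3
= 5.690669 / 3 = 1.896890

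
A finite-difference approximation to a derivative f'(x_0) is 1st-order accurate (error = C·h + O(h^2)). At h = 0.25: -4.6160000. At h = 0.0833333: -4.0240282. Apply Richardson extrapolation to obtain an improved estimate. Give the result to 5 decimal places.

-3.72804

The leading error scales as h; refining by a factor of 3 reduces it by 3^1 = 3.
Extrapolated value = (3·A(h/3) − A(h)) / (3 − 1)
= (3·(-4.0240282) − (-4.6160000)) / 2
= -7.4560846 / 2 = -3.7280423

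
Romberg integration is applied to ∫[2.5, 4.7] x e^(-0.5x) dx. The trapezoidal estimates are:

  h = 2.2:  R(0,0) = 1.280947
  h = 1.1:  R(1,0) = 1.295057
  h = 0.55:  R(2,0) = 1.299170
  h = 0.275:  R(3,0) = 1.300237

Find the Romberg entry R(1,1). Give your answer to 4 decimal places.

1.2998

R(1,1) = (4·1.295057 − 1.280947) / 3 = 1.299760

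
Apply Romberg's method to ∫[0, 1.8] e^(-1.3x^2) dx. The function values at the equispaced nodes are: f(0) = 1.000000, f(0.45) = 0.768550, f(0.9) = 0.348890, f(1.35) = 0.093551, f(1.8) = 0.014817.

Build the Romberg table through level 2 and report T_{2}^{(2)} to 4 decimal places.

T_{0}^{(0)} (trapezoid, 1 panel, h=1.8000): 0.913335
T_{1}^{(0)} (trapezoid, 2 panels, h=0.9000): 0.770669
T_{2}^{(0)} (trapezoid, 4 panels, h=0.4500): 0.773280
T_{1}^{(1)} = 0.770669 + (0.770669 − 0.913335)/3 = 0.723114
T_{2}^{(1)} = 0.773280 + (0.773280 − 0.770669)/3 = 0.774150
T_{2}^{(2)} = 0.774150 + (0.774150 − 0.723114)/15 = 0.777552

0.7776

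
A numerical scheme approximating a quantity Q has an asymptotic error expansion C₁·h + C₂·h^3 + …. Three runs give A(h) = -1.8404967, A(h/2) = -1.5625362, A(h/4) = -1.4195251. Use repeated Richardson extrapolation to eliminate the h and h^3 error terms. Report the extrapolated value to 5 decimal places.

-1.27536

First eliminate the h term (factor 2^1 = 2):
  B₁ = (2·(-1.5625362) − (-1.8404967))/1 = -1.2845757
  B₂ = (2·(-1.4195251) − (-1.5625362))/1 = -1.2765140
Then eliminate the h^3 term (factor 2^3 = 8):
  (8·(-1.2765140) − (-1.2845757))/7 = -1.2753623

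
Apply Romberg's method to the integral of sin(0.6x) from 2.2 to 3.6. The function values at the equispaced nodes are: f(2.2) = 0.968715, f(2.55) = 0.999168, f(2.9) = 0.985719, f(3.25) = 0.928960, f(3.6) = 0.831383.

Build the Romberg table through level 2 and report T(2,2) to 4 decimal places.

1.3398

T(0,0) (trapezoid, 1 panel, h=1.4000): 1.260069
T(1,0) (trapezoid, 2 panels, h=0.7000): 1.320038
T(2,0) (trapezoid, 4 panels, h=0.3500): 1.334864
T(1,1) = 1.320038 + (1.320038 − 1.260069)/3 = 1.340028
T(2,1) = 1.334864 + (1.334864 − 1.320038)/3 = 1.339806
T(2,2) = 1.339806 + (1.339806 − 1.340028)/15 = 1.339791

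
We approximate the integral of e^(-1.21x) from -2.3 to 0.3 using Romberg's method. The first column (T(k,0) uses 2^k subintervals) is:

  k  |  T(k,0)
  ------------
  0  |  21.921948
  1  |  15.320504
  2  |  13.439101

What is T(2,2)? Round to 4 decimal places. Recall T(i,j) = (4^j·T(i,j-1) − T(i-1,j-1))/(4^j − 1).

12.7914

T(1,1) = (4·15.320504 − 21.921948) / 3 = 13.120023
T(2,1) = 13.439101 + (13.439101 − 15.320504)/3 = 12.811967
T(2,2) = (16·12.811967 − 13.120023) / 15 = 12.791430
(Column j=1 coincides with Simpson's rule on the same nodes.)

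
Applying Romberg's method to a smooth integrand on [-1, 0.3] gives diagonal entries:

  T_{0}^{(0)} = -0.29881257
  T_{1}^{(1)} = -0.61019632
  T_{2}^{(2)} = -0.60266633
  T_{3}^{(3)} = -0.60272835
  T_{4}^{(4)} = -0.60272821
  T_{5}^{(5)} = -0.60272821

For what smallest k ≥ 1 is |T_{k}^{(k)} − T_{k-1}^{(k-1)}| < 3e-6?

|T_{1}^{(1)} − T_{0}^{(0)}| = 0.31138375 ≥ 3e-6
|T_{2}^{(2)} − T_{1}^{(1)}| = 0.00752999 ≥ 3e-6
|T_{3}^{(3)} − T_{2}^{(2)}| = 0.00006202 ≥ 3e-6
|T_{4}^{(4)} − T_{3}^{(3)}| = 0.00000014 < 3e-6

k = 4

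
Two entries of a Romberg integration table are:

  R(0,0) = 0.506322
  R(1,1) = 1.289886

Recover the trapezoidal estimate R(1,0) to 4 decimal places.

1.0940

From R(1,1) = (4·R(1,0) − R(0,0))/3, solve for R(1,0):
4·R(1,0) = 3·1.289886 + 0.506322 = 4.375980
R(1,0) = 1.093995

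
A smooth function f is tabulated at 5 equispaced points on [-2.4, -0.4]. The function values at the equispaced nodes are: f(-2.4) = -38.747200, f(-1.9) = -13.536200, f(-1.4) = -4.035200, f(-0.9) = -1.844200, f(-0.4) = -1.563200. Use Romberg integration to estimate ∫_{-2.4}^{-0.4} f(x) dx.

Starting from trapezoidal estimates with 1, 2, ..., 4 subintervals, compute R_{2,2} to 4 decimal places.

R_{0,0} (trapezoid, 1 panel, h=2.0000): -40.310400
R_{1,0} (trapezoid, 2 panels, h=1.0000): -24.190400
R_{2,0} (trapezoid, 4 panels, h=0.5000): -19.785400
R_{1,1} = -24.190400 + (-24.190400 − (-40.310400))/3 = -18.817067
R_{2,1} = -19.785400 + (-19.785400 − (-24.190400))/3 = -18.317067
R_{2,2} = -18.317067 + (-18.317067 − (-18.817067))/15 = -18.283734

-18.2837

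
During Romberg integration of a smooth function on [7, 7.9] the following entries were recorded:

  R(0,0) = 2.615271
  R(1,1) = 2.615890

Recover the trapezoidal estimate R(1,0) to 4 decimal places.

From R(1,1) = (4·R(1,0) − R(0,0))/3, solve for R(1,0):
4·R(1,0) = 3·2.615890 + 2.615271 = 10.462941
R(1,0) = 2.615735

2.6157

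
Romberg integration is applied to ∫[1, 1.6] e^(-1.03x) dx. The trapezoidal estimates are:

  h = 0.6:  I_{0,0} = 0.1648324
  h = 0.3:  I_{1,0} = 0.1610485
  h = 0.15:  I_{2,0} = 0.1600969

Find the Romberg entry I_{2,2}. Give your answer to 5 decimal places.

0.15978

I_{1,1} = 0.1610485 + (0.1610485 − 0.1648324)/3 = 0.1597872
I_{2,1} = 0.1600969 + (0.1600969 − 0.1610485)/3 = 0.1597797
I_{2,2} = (16·0.1597797 − 0.1597872) / 15 = 0.1597792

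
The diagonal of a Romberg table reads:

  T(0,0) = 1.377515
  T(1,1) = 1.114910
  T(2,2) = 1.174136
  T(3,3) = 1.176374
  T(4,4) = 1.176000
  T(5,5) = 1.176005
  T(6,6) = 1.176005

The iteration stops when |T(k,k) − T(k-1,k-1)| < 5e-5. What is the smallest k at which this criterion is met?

k = 5

|T(1,1) − T(0,0)| = 0.262605 ≥ 5e-5
|T(2,2) − T(1,1)| = 0.059226 ≥ 5e-5
|T(3,3) − T(2,2)| = 0.002238 ≥ 5e-5
|T(4,4) − T(3,3)| = 0.000374 ≥ 5e-5
|T(5,5) − T(4,4)| = 0.000005 < 5e-5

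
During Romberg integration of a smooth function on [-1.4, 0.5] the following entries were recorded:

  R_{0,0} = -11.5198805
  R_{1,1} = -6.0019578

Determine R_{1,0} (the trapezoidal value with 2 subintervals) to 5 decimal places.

From R_{1,1} = (4·R_{1,0} − R_{0,0})/3, solve for R_{1,0}:
4·R_{1,0} = 3·(-6.0019578) + (-11.5198805) = -29.5257539
R_{1,0} = -7.3814385

-7.38144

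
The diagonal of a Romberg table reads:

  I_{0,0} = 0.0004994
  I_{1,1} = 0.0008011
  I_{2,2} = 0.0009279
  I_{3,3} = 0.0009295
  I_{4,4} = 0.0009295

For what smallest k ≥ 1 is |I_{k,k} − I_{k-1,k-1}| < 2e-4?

|I_{1,1} − I_{0,0}| = 0.0003017 ≥ 2e-4
|I_{2,2} − I_{1,1}| = 0.0001268 < 2e-4

k = 2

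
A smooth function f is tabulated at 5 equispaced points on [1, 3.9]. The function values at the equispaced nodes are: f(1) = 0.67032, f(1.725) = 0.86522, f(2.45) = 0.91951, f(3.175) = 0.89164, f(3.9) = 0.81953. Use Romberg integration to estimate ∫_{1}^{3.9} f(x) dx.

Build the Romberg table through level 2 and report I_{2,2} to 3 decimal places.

2.503

I_{0,0} (trapezoid, 1 panel, h=2.9000): 2.16028
I_{1,0} (trapezoid, 2 panels, h=1.4500): 2.41343
I_{2,0} (trapezoid, 4 panels, h=0.7250): 2.48044
I_{1,1} = 2.41343 + (2.41343 − 2.16028)/3 = 2.49781
I_{2,1} = 2.48044 + (2.48044 − 2.41343)/3 = 2.50278
I_{2,2} = 2.50278 + (2.50278 − 2.49781)/15 = 2.50311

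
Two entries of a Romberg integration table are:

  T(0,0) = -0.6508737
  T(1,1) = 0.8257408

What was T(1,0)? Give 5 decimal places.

0.45659

From T(1,1) = (4·T(1,0) − T(0,0))/3, solve for T(1,0):
4·T(1,0) = 3·0.8257408 + (-0.6508737) = 1.8263487
T(1,0) = 0.4565872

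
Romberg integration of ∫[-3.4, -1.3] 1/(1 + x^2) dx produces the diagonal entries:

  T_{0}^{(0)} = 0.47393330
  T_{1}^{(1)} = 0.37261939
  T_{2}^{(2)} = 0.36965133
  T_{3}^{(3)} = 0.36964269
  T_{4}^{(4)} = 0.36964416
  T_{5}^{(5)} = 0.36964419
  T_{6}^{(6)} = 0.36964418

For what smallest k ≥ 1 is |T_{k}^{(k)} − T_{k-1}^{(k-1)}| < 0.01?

k = 2

|T_{1}^{(1)} − T_{0}^{(0)}| = 0.10131391 ≥ 0.01
|T_{2}^{(2)} − T_{1}^{(1)}| = 0.00296806 < 0.01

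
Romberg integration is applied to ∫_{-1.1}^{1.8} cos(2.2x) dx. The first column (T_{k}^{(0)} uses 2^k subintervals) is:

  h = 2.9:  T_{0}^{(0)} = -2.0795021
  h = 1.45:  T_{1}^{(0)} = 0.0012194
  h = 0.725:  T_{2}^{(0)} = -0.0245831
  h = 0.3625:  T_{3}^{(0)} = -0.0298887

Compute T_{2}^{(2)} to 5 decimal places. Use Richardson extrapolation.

Richardson extrapolation on the trapezoidal column (denominator 4−1=3):
T_{1}^{(1)} = 0.0012194 + (0.0012194 − (-2.0795021))/3 = 0.6947932
T_{2}^{(1)} = (4·(-0.0245831) − 0.0012194) / 3 = -0.0331839
T_{2}^{(2)} = -0.0331839 + (-0.0331839 − 0.6947932)/15 = -0.0817157
(Column j=1 coincides with Simpson's rule on the same nodes.)

-0.08172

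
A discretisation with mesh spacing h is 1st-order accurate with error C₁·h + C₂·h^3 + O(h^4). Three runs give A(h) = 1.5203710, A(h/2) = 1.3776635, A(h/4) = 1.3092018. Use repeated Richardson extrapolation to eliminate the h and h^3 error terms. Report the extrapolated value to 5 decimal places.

First eliminate the h term (factor 2^1 = 2):
  B₁ = (2·1.3776635 − 1.5203710)/1 = 1.2349560
  B₂ = (2·1.3092018 − 1.3776635)/1 = 1.2407401
Then eliminate the h^3 term (factor 2^3 = 8):
  (8·1.2407401 − 1.2349560)/7 = 1.2415664

1.24157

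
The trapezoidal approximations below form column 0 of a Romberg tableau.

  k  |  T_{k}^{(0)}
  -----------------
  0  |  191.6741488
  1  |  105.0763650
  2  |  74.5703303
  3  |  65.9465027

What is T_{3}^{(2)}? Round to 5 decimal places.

62.98324

T_{2}^{(1)} = 74.5703303 + (74.5703303 − 105.0763650)/3 = 64.4016521
T_{3}^{(1)} = 65.9465027 + (65.9465027 − 74.5703303)/3 = 63.0718935
T_{3}^{(2)} = 63.0718935 + (63.0718935 − 64.4016521)/15 = 62.9832429
(Column j=1 coincides with Simpson's rule on the same nodes.)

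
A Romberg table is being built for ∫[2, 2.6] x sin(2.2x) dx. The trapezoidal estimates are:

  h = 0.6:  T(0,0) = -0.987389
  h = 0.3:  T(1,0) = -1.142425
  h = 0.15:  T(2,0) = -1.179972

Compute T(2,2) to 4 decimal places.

-1.1924

T(1,1) = (4·(-1.142425) − (-0.987389)) / 3 = -1.194104
T(2,1) = -1.179972 + (-1.179972 − (-1.142425))/3 = -1.192488
T(2,2) = (16·(-1.192488) − (-1.194104)) / 15 = -1.192380
(Column j=1 coincides with Simpson's rule on the same nodes.)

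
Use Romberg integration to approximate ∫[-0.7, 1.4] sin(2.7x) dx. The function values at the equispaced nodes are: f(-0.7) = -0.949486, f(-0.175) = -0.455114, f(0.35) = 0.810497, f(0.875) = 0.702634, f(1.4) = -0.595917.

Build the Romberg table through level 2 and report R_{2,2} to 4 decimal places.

0.1593

R_{0,0} (trapezoid, 1 panel, h=2.1000): -1.622673
R_{1,0} (trapezoid, 2 panels, h=1.0500): 0.039685
R_{2,0} (trapezoid, 4 panels, h=0.5250): 0.149791
R_{1,1} = 0.039685 + (0.039685 − (-1.622673))/3 = 0.593804
R_{2,1} = 0.149791 + (0.149791 − 0.039685)/3 = 0.186493
R_{2,2} = 0.186493 + (0.186493 − 0.593804)/15 = 0.159339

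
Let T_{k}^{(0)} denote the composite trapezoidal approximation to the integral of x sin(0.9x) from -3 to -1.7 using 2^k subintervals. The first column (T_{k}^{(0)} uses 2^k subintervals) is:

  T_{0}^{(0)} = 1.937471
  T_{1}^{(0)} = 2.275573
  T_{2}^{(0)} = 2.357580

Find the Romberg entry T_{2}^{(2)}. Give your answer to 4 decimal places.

T_{1}^{(1)} = (4·2.275573 − 1.937471) / 3 = 2.388274
T_{2}^{(1)} = (4·2.357580 − 2.275573) / 3 = 2.384916
T_{2}^{(2)} = (16·2.384916 − 2.388274) / 15 = 2.384692
(Column j=1 coincides with Simpson's rule on the same nodes.)

2.3847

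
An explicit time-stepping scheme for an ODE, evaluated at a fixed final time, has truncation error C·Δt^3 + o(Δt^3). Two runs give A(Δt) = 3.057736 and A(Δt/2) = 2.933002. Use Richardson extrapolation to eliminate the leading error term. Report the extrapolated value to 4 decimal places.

2.9152

The leading error scales as Δt^3; refining by a factor of 2 reduces it by 2^3 = 8.
Extrapolated value = (8·A(Δt/2) − A(Δt)) / (8 − 1)
= (8·2.933002 − 3.057736) / 7
= 20.406280 / 7 = 2.915183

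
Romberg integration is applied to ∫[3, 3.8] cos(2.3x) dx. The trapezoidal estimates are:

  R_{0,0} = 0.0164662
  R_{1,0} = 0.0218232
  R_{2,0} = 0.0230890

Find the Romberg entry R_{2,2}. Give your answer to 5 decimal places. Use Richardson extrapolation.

Richardson extrapolation on the trapezoidal column (denominator 4−1=3):
R_{1,1} = (4·0.0218232 − 0.0164662) / 3 = 0.0236089
R_{2,1} = 0.0230890 + (0.0230890 − 0.0218232)/3 = 0.0235109
R_{2,2} = 0.0235109 + (0.0235109 − 0.0236089)/15 = 0.0235044

0.02350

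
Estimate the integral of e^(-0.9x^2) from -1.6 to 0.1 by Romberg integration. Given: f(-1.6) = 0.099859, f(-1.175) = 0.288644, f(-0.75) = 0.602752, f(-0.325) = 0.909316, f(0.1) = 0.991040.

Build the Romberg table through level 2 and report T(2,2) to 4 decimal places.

T(0,0) (trapezoid, 1 panel, h=1.7000): 0.927264
T(1,0) (trapezoid, 2 panels, h=0.8500): 0.975971
T(2,0) (trapezoid, 4 panels, h=0.4250): 0.997119
T(1,1) = 0.975971 + (0.975971 − 0.927264)/3 = 0.992207
T(2,1) = 0.997119 + (0.997119 − 0.975971)/3 = 1.004168
T(2,2) = 1.004168 + (1.004168 − 0.992207)/15 = 1.004965

1.0050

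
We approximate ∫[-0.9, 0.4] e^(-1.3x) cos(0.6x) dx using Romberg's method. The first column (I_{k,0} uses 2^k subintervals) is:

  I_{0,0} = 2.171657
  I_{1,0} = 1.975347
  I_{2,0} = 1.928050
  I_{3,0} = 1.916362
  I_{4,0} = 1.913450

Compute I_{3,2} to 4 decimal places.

1.9125

Richardson extrapolation on the trapezoidal column (denominator 4−1=3):
I_{2,1} = (4·1.928050 − 1.975347) / 3 = 1.912284
I_{3,1} = 1.916362 + (1.916362 − 1.928050)/3 = 1.912466
I_{3,2} = (16·1.912466 − 1.912284) / 15 = 1.912478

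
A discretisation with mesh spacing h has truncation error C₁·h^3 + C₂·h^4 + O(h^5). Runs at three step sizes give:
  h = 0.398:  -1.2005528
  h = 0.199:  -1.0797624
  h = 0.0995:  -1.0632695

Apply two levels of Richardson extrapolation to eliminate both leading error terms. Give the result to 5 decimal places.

-1.06081

First eliminate the h^3 term (factor 2^3 = 8):
  B₁ = (8·(-1.0797624) − (-1.2005528))/7 = -1.0625066
  B₂ = (8·(-1.0632695) − (-1.0797624))/7 = -1.0609134
Then eliminate the h^4 term (factor 2^4 = 16):
  (16·(-1.0609134) − (-1.0625066))/15 = -1.0608072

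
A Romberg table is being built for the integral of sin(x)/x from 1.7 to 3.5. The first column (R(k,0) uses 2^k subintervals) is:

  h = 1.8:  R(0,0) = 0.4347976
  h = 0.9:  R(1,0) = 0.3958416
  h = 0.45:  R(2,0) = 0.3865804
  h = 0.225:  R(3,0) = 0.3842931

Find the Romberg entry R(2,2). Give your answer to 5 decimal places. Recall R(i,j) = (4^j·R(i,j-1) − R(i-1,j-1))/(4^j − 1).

Richardson extrapolation on the trapezoidal column (denominator 4−1=3):
R(1,1) = 0.3958416 + (0.3958416 − 0.4347976)/3 = 0.3828563
R(2,1) = (4·0.3865804 − 0.3958416) / 3 = 0.3834933
R(2,2) = (16·0.3834933 − 0.3828563) / 15 = 0.3835358

0.38354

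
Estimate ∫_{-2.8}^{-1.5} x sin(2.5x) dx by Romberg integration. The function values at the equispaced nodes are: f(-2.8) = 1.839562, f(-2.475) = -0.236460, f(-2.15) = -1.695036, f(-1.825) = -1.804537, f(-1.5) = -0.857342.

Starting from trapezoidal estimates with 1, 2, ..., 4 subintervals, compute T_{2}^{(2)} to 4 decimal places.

-1.1379

T_{0}^{(0)} (trapezoid, 1 panel, h=1.3000): 0.638443
T_{1}^{(0)} (trapezoid, 2 panels, h=0.6500): -0.782552
T_{2}^{(0)} (trapezoid, 4 panels, h=0.3250): -1.054600
T_{1}^{(1)} = -0.782552 + (-0.782552 − 0.638443)/3 = -1.256217
T_{2}^{(1)} = -1.054600 + (-1.054600 − (-0.782552))/3 = -1.145283
T_{2}^{(2)} = -1.145283 + (-1.145283 − (-1.256217))/15 = -1.137887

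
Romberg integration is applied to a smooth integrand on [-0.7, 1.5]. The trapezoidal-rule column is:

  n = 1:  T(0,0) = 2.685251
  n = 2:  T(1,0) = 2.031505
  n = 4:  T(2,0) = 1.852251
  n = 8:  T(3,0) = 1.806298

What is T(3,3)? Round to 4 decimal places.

1.7909

T(1,1) = (4·2.031505 − 2.685251) / 3 = 1.813590
T(2,1) = 1.852251 + (1.852251 − 2.031505)/3 = 1.792500
T(3,1) = 1.806298 + (1.806298 − 1.852251)/3 = 1.790980
T(2,2) = 1.792500 + (1.792500 − 1.813590)/15 = 1.791094
T(3,2) = (16·1.790980 − 1.792500) / 15 = 1.790879
T(3,3) = 1.790879 + (1.790879 − 1.791094)/63 = 1.790876
(Column j=1 coincides with Simpson's rule on the same nodes.)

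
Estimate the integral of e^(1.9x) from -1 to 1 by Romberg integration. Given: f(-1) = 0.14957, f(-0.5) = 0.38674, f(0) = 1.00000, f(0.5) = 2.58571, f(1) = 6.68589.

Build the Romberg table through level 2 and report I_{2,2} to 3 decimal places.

I_{0,0} (trapezoid, 1 panel, h=2.0000): 6.83546
I_{1,0} (trapezoid, 2 panels, h=1.0000): 4.41773
I_{2,0} (trapezoid, 4 panels, h=0.5000): 3.69509
I_{1,1} = 4.41773 + (4.41773 − 6.83546)/3 = 3.61182
I_{2,1} = 3.69509 + (3.69509 − 4.41773)/3 = 3.45421
I_{2,2} = 3.45421 + (3.45421 − 3.61182)/15 = 3.44370

3.444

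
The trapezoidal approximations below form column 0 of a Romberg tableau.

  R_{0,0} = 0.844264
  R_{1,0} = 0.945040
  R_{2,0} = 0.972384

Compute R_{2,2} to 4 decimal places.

0.9817

R_{1,1} = (4·0.945040 − 0.844264) / 3 = 0.978632
R_{2,1} = 0.972384 + (0.972384 − 0.945040)/3 = 0.981499
R_{2,2} = (16·0.981499 − 0.978632) / 15 = 0.981690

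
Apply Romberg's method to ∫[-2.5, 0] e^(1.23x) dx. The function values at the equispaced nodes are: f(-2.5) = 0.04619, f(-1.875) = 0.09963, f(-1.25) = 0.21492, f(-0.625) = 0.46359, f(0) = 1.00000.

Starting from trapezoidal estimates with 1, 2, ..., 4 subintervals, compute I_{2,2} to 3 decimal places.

0.776

I_{0,0} (trapezoid, 1 panel, h=2.5000): 1.30774
I_{1,0} (trapezoid, 2 panels, h=1.2500): 0.92252
I_{2,0} (trapezoid, 4 panels, h=0.6250): 0.81327
I_{1,1} = 0.92252 + (0.92252 − 1.30774)/3 = 0.79411
I_{2,1} = 0.81327 + (0.81327 − 0.92252)/3 = 0.77685
I_{2,2} = 0.77685 + (0.77685 − 0.79411)/15 = 0.77570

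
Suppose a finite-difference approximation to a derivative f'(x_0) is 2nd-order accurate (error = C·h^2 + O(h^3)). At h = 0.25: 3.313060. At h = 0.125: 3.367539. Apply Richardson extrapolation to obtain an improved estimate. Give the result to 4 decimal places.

3.3857

The leading error scales as h^2; refining by a factor of 2 reduces it by 2^2 = 4.
Extrapolated value = (4·A(h/2) − A(h)) / (4 − 1)
= (4·3.367539 − 3.313060) / 3
= 10.157096 / 3 = 3.385699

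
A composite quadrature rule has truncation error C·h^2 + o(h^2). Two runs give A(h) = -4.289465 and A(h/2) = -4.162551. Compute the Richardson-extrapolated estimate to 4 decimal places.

Extrapolated value = (4·A(h/2) − A(h)) / (4 − 1)
= (4·(-4.162551) − (-4.289465)) / 3
= -12.360739 / 3 = -4.120246

-4.1202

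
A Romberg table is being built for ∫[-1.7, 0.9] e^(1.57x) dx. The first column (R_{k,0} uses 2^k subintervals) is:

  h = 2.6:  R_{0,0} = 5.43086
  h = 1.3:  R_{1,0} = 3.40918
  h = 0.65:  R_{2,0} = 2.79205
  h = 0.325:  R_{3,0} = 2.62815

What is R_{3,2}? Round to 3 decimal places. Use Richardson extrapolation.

R_{2,1} = 2.79205 + (2.79205 − 3.40918)/3 = 2.58634
R_{3,1} = 2.62815 + (2.62815 − 2.79205)/3 = 2.57352
R_{3,2} = (16·2.57352 − 2.58634) / 15 = 2.57267
(Column j=1 coincides with Simpson's rule on the same nodes.)

2.573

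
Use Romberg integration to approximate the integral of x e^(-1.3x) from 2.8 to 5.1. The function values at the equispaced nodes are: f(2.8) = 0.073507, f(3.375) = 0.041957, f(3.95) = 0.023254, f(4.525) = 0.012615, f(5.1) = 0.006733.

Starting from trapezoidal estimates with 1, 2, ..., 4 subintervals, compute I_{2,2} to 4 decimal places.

0.0661

I_{0,0} (trapezoid, 1 panel, h=2.3000): 0.092276
I_{1,0} (trapezoid, 2 panels, h=1.1500): 0.072880
I_{2,0} (trapezoid, 4 panels, h=0.5750): 0.067819
I_{1,1} = 0.072880 + (0.072880 − 0.092276)/3 = 0.066415
I_{2,1} = 0.067819 + (0.067819 − 0.072880)/3 = 0.066132
I_{2,2} = 0.066132 + (0.066132 − 0.066415)/15 = 0.066113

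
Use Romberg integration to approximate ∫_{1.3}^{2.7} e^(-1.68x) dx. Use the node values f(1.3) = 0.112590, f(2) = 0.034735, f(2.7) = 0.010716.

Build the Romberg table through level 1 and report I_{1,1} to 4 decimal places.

0.0612

I_{0,0} (trapezoid, 1 panel, h=1.4000): 0.086314
I_{1,0} (trapezoid, 2 panels, h=0.7000): 0.067472
I_{1,1} = 0.067472 + (0.067472 − 0.086314)/3 = 0.061191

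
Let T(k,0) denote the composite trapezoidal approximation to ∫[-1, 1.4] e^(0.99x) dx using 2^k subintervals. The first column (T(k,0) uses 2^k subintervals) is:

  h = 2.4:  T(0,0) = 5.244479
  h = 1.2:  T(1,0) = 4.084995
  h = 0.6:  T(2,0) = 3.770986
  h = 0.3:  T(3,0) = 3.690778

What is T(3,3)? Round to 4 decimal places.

Richardson extrapolation on the trapezoidal column (denominator 4−1=3):
T(1,1) = 4.084995 + (4.084995 − 5.244479)/3 = 3.698500
T(2,1) = (4·3.770986 − 4.084995) / 3 = 3.666316
T(3,1) = 3.690778 + (3.690778 − 3.770986)/3 = 3.664042
T(2,2) = 3.666316 + (3.666316 − 3.698500)/15 = 3.664170
T(3,2) = (16·3.664042 − 3.666316) / 15 = 3.663890
T(3,3) = 3.663890 + (3.663890 − 3.664170)/63 = 3.663886
(Column j=1 coincides with Simpson's rule on the same nodes.)

3.6639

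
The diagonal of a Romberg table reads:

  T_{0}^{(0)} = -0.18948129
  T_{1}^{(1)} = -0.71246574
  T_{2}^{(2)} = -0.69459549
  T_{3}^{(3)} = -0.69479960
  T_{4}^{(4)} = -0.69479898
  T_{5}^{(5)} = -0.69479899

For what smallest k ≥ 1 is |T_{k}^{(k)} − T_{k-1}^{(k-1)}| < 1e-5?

|T_{1}^{(1)} − T_{0}^{(0)}| = 0.52298445 ≥ 1e-5
|T_{2}^{(2)} − T_{1}^{(1)}| = 0.01787025 ≥ 1e-5
|T_{3}^{(3)} − T_{2}^{(2)}| = 0.00020411 ≥ 1e-5
|T_{4}^{(4)} − T_{3}^{(3)}| = 0.00000062 < 1e-5

k = 4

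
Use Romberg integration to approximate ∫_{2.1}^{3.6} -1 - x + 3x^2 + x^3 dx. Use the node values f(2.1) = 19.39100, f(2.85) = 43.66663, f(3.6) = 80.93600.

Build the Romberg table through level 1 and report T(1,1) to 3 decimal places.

68.748

T(0,0) (trapezoid, 1 panel, h=1.5000): 75.24525
T(1,0) (trapezoid, 2 panels, h=0.7500): 70.37260
T(1,1) = 70.37260 + (70.37260 − 75.24525)/3 = 68.74838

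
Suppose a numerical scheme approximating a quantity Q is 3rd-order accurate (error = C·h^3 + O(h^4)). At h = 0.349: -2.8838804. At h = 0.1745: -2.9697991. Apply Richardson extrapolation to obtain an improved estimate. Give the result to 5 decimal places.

Extrapolated value = (8·A(h/2) − A(h)) / (8 − 1)
= (8·(-2.9697991) − (-2.8838804)) / 7
= -20.8745124 / 7 = -2.9820732

-2.98207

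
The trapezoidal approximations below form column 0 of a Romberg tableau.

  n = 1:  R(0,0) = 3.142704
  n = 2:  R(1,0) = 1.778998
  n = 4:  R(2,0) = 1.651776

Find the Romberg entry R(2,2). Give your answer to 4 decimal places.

1.6284

Richardson extrapolation on the trapezoidal column (denominator 4−1=3):
R(1,1) = 1.778998 + (1.778998 − 3.142704)/3 = 1.324429
R(2,1) = 1.651776 + (1.651776 − 1.778998)/3 = 1.609369
R(2,2) = (16·1.609369 − 1.324429) / 15 = 1.628365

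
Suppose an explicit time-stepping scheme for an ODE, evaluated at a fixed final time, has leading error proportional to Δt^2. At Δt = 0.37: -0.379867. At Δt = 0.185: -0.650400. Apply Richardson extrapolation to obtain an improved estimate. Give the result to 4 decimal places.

Extrapolated value = (4·A(Δt/2) − A(Δt)) / (4 − 1)
= (4·(-0.650400) − (-0.379867)) / 3
= -2.221733 / 3 = -0.740578

-0.7406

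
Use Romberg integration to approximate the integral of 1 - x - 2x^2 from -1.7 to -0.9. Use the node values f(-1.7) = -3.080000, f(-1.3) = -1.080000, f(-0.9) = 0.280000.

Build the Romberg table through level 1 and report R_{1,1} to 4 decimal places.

-0.9493

R_{0,0} (trapezoid, 1 panel, h=0.8000): -1.120000
R_{1,0} (trapezoid, 2 panels, h=0.4000): -0.992000
R_{1,1} = -0.992000 + (-0.992000 − (-1.120000))/3 = -0.949333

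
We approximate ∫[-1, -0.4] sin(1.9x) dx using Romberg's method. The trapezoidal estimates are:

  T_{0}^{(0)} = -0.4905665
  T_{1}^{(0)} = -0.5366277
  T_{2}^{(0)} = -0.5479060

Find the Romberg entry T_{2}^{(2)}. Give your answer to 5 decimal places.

-0.55164

Richardson extrapolation on the trapezoidal column (denominator 4−1=3):
T_{1}^{(1)} = (4·(-0.5366277) − (-0.4905665)) / 3 = -0.5519814
T_{2}^{(1)} = (4·(-0.5479060) − (-0.5366277)) / 3 = -0.5516654
T_{2}^{(2)} = (16·(-0.5516654) − (-0.5519814)) / 15 = -0.5516443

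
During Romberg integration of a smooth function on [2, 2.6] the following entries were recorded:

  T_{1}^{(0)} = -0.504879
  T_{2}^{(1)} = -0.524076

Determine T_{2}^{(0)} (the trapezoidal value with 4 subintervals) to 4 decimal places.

From T_{2}^{(1)} = (4·T_{2}^{(0)} − T_{1}^{(0)})/3, solve for T_{2}^{(0)}:
4·T_{2}^{(0)} = 3·(-0.524076) + (-0.504879) = -2.077107
T_{2}^{(0)} = -0.519277

-0.5193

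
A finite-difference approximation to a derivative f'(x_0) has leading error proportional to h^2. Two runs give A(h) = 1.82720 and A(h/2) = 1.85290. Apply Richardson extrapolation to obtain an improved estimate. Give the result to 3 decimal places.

The leading error scales as h^2; refining by a factor of 2 reduces it by 2^2 = 4.
Extrapolated value = (4·A(h/2) − A(h)) / (4 − 1)
= (4·1.85290 − 1.82720) / 3
= 5.58440 / 3 = 1.86147

1.861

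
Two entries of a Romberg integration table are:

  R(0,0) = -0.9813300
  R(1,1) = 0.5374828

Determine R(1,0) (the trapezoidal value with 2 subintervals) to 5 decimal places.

From R(1,1) = (4·R(1,0) − R(0,0))/3, solve for R(1,0):
4·R(1,0) = 3·0.5374828 + (-0.9813300) = 0.6311184
R(1,0) = 0.1577796

0.15778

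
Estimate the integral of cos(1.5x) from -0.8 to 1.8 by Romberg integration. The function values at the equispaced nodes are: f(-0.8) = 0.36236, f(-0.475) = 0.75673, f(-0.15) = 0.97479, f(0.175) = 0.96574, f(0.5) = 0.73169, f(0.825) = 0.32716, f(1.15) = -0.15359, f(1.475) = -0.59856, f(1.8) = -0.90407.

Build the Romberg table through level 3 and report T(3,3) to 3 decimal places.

0.906

T(0,0) (trapezoid, 1 panel, h=2.6000): -0.70422
T(1,0) (trapezoid, 2 panels, h=1.3000): 0.59909
T(2,0) (trapezoid, 4 panels, h=0.6500): 0.83332
T(3,0) (trapezoid, 8 panels, h=0.3250): 0.88826
T(1,1) = 0.59909 + (0.59909 − (-0.70422))/3 = 1.03353
T(2,1) = 0.83332 + (0.83332 − 0.59909)/3 = 0.91140
T(3,1) = 0.88826 + (0.88826 − 0.83332)/3 = 0.90657
T(2,2) = 0.91140 + (0.91140 − 1.03353)/15 = 0.90326
T(3,2) = 0.90657 + (0.90657 − 0.91140)/15 = 0.90625
T(3,3) = 0.90625 + (0.90625 − 0.90326)/63 = 0.90630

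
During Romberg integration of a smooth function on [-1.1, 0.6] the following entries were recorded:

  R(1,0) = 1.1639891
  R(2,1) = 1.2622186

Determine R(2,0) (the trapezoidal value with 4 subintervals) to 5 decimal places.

From R(2,1) = (4·R(2,0) − R(1,0))/3, solve for R(2,0):
4·R(2,0) = 3·1.2622186 + 1.1639891 = 4.9506449
R(2,0) = 1.2376612

1.23766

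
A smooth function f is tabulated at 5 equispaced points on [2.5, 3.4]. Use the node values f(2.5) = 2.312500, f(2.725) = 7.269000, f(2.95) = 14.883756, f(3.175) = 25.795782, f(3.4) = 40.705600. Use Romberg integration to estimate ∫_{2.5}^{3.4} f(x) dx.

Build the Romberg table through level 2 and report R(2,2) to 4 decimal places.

R(0,0) (trapezoid, 1 panel, h=0.9000): 19.358145
R(1,0) (trapezoid, 2 panels, h=0.4500): 16.376763
R(2,0) (trapezoid, 4 panels, h=0.2250): 15.627957
R(1,1) = 16.376763 + (16.376763 − 19.358145)/3 = 15.382969
R(2,1) = 15.627957 + (15.627957 − 16.376763)/3 = 15.378355
R(2,2) = 15.378355 + (15.378355 − 15.382969)/15 = 15.378047

15.3780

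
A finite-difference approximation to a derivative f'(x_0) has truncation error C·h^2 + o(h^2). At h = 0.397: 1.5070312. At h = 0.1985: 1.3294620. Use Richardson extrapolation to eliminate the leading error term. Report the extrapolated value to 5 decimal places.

Extrapolated value = (4·A(h/2) − A(h)) / (4 − 1)
= (4·1.3294620 − 1.5070312) / 3
= 3.8108168 / 3 = 1.2702723

1.27027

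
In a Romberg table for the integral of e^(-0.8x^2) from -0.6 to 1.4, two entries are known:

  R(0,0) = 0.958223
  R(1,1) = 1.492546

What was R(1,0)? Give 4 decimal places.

1.3590

From R(1,1) = (4·R(1,0) − R(0,0))/3, solve for R(1,0):
4·R(1,0) = 3·1.492546 + 0.958223 = 5.435861
R(1,0) = 1.358965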